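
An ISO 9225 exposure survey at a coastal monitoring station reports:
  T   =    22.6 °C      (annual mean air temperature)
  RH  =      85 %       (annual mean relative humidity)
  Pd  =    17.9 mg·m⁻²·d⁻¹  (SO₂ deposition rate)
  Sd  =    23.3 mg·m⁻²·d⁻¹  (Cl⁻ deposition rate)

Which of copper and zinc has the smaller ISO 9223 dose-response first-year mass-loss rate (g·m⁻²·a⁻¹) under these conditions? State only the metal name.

zinc

copper: f(T) = -0.080·(T−10) [T>10 °C] = -1.0080
  Pd branch = 0.0053·Pd^0.26·e^(0.059·RH+f) = 0.6169 μm/a
  Cl⁻ term: 0.01025·23.3^0.27·exp(0.036·85+0.049·22.6) = 1.548
  r_corr = 0.6169 + 1.548 = 2.165 μm/a
  mass loss = 2.165 μm/a × 8.96 g/cm³ = 19.4 g·m⁻²·a⁻¹
zinc: temperature factor f = -0.071·(12.6) = -0.8946
  SO₂ term: 0.0129·17.9^0.44·exp(0.046·85-0.8946) = 0.9363
  Sd branch = 0.0175·Sd^0.57·e^(0.008·RH+0.085·T) = 1.419 μm/a
  r_corr = 0.9363 + 1.419 = 2.355 μm/a
  mass loss = 2.355 μm/a × 7.14 g/cm³ = 16.82 g·m⁻²·a⁻¹
Ordering by g·m⁻²·a⁻¹: copper (19.4) > zinc (16.8)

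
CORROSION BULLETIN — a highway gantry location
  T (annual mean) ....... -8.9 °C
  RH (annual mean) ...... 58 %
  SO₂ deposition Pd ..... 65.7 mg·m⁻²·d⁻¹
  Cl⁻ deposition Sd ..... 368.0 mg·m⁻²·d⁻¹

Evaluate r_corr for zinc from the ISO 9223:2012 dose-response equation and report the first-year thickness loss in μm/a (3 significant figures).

zinc: T≤10 °C ⇒ hinge +0.038·(-8.9−10) = -0.7182
  sulphur-dioxide contribution → 0.5716 μm/a
  chloride contribution → 0.3789 μm/a
  ⇒ r_corr(zinc) = 0.9505 μm/a

r_corr = 0.951 μm/a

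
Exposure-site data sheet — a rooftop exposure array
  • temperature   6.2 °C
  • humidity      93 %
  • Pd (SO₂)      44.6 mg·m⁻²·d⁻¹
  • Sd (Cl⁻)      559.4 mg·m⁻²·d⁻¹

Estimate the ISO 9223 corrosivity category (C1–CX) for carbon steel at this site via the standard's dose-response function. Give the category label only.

C5

carbon steel: f(T) = +0.150·(T−10) [T≤10 °C] = -0.5700
  sulphur-dioxide contribution → 46.33 μm/a
  chloride contribution → 142.1 μm/a
  total first-year rate 188.5 μm/a
ISO 9223 Table 2 (carbon steel): 80 < 188 ≤ 200 μm/a ⇒ C5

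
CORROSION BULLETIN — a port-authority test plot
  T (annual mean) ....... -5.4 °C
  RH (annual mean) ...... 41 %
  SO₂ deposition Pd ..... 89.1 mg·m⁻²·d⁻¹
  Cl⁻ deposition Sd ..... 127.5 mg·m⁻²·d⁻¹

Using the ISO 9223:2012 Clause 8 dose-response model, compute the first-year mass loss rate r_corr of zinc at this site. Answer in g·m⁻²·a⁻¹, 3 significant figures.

r_corr = 4.18 g·m⁻²·a⁻¹

zinc: T≤10 °C ⇒ hinge +0.038·(-5.4−10) = -0.5852
  sulphur-dioxide contribution → 0.3416 μm/a
  chloride contribution → 0.2434 μm/a
  ⇒ r_corr(zinc) = 0.5849 μm/a
Convert to mass loss: 0.5849 μm/a × 7.14 g/cm³ = 4.176 g·m⁻²·a⁻¹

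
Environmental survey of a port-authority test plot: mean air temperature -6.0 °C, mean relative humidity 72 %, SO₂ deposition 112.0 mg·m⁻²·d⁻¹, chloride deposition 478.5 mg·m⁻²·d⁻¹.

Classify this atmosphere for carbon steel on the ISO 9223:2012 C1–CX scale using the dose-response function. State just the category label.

C3

carbon steel: temperature factor f = +0.150·(-16.0) = -2.4000
  Pd branch = 1.77·Pd^0.52·e^(0.02·RH+f) = 7.882 μm/a
  Sd branch = 0.102·Sd^0.62·e^(0.033·RH+0.04·T) = 39.61 μm/a
  sum: 7.882 + 39.61 → r_corr = 47.49 μm/a
Category bounds: 25…50 μm/a bracket r_corr ⇒ C3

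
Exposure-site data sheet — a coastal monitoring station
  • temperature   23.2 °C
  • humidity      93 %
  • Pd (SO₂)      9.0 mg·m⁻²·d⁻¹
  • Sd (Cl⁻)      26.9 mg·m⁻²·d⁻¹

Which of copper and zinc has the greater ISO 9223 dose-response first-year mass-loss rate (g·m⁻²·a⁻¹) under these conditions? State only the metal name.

copper: temperature factor f = -0.080·(13.2) = -1.0560
  SO₂ term: 0.0053·9.0^0.26·exp(0.059·93-1.0560) = 0.7884
  Cl⁻ term: 0.01025·26.9^0.27·exp(0.036·93+0.049·23.2) = 2.21
  r_corr = 0.7884 + 2.21 = 2.999 μm/a
  mass loss = 2.999 μm/a × 8.96 g/cm³ = 26.87 g·m⁻²·a⁻¹
zinc: f(T) = -0.071·(T−10) [T>10 °C] = -0.9372
  SO₂ term: 0.0129·9.0^0.44·exp(0.046·93-0.9372) = 0.958
  Sd branch = 0.0175·Sd^0.57·e^(0.008·RH+0.085·T) = 1.728 μm/a
  r_corr = 0.958 + 1.728 = 2.686 μm/a
  mass loss = 2.686 μm/a × 7.14 g/cm³ = 19.18 g·m⁻²·a⁻¹
Ordering by g·m⁻²·a⁻¹: copper (26.9) > zinc (19.2)

copper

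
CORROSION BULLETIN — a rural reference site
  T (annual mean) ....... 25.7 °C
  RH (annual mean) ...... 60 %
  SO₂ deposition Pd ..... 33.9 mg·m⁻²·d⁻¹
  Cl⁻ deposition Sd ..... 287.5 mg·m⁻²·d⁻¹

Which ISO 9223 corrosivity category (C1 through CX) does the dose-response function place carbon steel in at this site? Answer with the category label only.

C5

carbon steel: temperature factor f = -0.054·(15.7) = -0.8478
  SO₂ term: 1.77·33.9^0.52·exp(0.02·60-0.8478) = 15.73
  Cl⁻ term: 0.102·287.5^0.62·exp(0.033·60+0.04·25.7) = 69.07
  sum: 15.73 + 69.07 → r_corr = 84.8 μm/a
84.8 μm/a falls in (80, 200] for carbon steel → category C5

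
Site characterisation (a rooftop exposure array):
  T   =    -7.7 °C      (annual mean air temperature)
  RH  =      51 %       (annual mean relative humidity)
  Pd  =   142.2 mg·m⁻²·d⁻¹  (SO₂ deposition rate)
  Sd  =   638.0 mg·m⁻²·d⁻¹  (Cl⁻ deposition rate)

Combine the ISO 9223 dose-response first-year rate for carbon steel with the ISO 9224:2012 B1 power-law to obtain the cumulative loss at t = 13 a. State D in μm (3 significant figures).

D(13) = 102 μm

carbon steel: f(T) = +0.150·(T−10) [T≤10 °C] = -2.6550
  sulphur-dioxide contribution → 4.544 μm/a
  chloride contribution → 22.12 μm/a
  ⇒ r_corr(carbon steel) = 26.66 μm/a
Power-law: D(13) = r_corr · 13^0.523
  D(13) = 26.66 × 13^0.523 = 26.66 × 3.825 = 102 μm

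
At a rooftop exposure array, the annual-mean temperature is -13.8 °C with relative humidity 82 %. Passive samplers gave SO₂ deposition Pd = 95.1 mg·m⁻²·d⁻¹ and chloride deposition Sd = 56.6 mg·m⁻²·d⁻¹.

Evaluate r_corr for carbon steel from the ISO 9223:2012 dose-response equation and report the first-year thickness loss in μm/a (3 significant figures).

carbon steel: f(T) = +0.150·(T−10) [T≤10 °C] = -3.5700
  SO₂ term: 1.77·95.1^0.52·exp(0.02·82-3.5700) = 2.744
  Cl⁻ term: 0.102·56.6^0.62·exp(0.033·82+0.04·-13.8) = 10.74
  sum: 2.744 + 10.74 → r_corr = 13.48 μm/a

r_corr = 13.5 μm/a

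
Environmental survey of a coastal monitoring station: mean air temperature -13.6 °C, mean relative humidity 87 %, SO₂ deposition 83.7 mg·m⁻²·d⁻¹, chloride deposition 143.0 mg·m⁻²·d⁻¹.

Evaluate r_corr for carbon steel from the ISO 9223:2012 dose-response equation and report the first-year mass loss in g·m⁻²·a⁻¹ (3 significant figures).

r_corr = 201 g·m⁻²·a⁻¹

carbon steel: T≤10 °C ⇒ hinge +0.150·(-13.6−10) = -3.5400
  Pd branch = 1.77·Pd^0.52·e^(0.02·RH+f) = 2.925 μm/a
  Sd branch = 0.102·Sd^0.62·e^(0.033·RH+0.04·T) = 22.67 μm/a
  r_corr = 2.925 + 22.67 = 25.6 μm/a
Convert to mass loss: 25.6 μm/a × 7.85 g/cm³ = 200.9 g·m⁻²·a⁻¹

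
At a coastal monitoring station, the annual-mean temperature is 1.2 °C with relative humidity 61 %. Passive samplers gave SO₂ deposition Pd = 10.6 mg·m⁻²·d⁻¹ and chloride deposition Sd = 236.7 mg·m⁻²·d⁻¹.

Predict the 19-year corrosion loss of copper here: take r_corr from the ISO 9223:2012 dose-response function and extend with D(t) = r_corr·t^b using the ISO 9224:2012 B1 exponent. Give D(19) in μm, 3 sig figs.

D(19) = 3.89 μm

copper: f(T) = +0.126·(T−10) [T≤10 °C] = -1.1088
  Pd branch = 0.0053·Pd^0.26·e^(0.059·RH+f) = 0.1181 μm/a
  Sd branch = 0.01025·Sd^0.27·e^(0.036·RH+0.049·T) = 0.4276 μm/a
  r_corr = 0.1181 + 0.4276 = 0.5457 μm/a
ISO 9224: D(t) = r_corr · t^b with b = 0.667 (copper, B1)
  D(19) = 0.5457 × 19^0.667 = 0.5457 × 7.127 = 3.889 μm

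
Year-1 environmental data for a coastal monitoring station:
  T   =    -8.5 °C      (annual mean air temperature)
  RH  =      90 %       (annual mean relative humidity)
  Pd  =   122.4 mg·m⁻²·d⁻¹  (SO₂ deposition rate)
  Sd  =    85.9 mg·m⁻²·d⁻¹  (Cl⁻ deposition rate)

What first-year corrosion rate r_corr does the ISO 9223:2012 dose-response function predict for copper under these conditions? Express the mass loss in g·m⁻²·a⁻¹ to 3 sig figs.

copper: T≤10 °C ⇒ hinge +0.126·(-8.5−10) = -2.3310
  SO₂ term: 0.0053·122.4^0.26·exp(0.059·90-2.3310) = 0.3638
  Sd branch = 0.01025·Sd^0.27·e^(0.036·RH+0.049·T) = 0.5743 μm/a
  r_corr = 0.3638 + 0.5743 = 0.9381 μm/a
Convert to mass loss: 0.9381 μm/a × 8.96 g/cm³ = 8.405 g·m⁻²·a⁻¹

r_corr = 8.41 g·m⁻²·a⁻¹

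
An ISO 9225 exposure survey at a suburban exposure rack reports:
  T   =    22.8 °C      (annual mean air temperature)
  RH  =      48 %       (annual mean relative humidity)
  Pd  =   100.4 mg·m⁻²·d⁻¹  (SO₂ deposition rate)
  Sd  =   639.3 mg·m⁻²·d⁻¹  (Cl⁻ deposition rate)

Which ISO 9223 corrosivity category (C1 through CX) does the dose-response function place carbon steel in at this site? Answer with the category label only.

C5

carbon steel: T>10 °C ⇒ hinge -0.054·(22.8−10) = -0.6912
  SO₂ term: 1.77·100.4^0.52·exp(0.02·48-0.6912) = 25.45
  Sd branch = 0.102·Sd^0.62·e^(0.033·RH+0.04·T) = 67.94 μm/a
  sum: 25.45 + 67.94 → r_corr = 93.39 μm/a
ISO 9223 Table 2 (carbon steel): 80 < 93.4 ≤ 200 μm/a ⇒ C5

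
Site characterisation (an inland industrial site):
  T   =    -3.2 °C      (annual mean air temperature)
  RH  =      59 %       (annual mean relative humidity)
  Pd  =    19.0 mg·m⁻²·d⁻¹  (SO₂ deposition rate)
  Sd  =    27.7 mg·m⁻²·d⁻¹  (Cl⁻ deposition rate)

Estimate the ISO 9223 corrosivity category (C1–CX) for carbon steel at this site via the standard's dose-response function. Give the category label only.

C2

carbon steel: T≤10 °C ⇒ hinge +0.150·(-3.2−10) = -1.9800
  sulphur-dioxide contribution → 3.677 μm/a
  chloride contribution → 4.931 μm/a
  ⇒ r_corr(carbon steel) = 8.608 μm/a
Category bounds: 1.3…25 μm/a bracket r_corr ⇒ C2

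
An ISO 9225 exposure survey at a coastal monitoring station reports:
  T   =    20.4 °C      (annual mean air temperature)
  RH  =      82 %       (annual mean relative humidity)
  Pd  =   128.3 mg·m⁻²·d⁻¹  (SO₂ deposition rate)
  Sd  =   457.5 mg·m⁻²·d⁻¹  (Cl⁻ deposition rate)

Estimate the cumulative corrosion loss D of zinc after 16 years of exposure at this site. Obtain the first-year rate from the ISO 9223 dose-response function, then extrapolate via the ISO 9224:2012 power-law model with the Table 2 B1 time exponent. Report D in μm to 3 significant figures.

D(16) = 81.4 μm

zinc: T>10 °C ⇒ hinge -0.071·(20.4−10) = -0.7384
  SO₂ term: 0.0129·128.3^0.44·exp(0.046·82-0.7384) = 2.268
  Sd branch = 0.0175·Sd^0.57·e^(0.008·RH+0.085·T) = 6.272 μm/a
  r_corr = 2.268 + 6.272 = 8.54 μm/a
Long-term exponent b (ISO 9224 Table 2, B1) = 0.813
  D(16) = 8.54 × 16^0.813 = 8.54 × 9.527 = 81.36 μm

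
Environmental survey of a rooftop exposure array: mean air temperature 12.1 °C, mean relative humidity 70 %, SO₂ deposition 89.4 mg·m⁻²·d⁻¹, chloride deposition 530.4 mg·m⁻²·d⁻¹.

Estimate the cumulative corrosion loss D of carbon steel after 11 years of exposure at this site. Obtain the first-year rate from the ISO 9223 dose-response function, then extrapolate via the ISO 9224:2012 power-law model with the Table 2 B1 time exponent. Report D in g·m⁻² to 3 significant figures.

carbon steel: temperature factor f = -0.054·(2.1) = -0.1134
  SO₂ term: 1.77·89.4^0.52·exp(0.02·70-0.1134) = 66.29
  Cl⁻ term: 0.102·530.4^0.62·exp(0.033·70+0.04·12.1) = 81.52
  r_corr = 66.29 + 81.52 = 147.8 μm/a
ISO 9224: D(t) = r_corr · t^b with b = 0.523 (carbon steel, B1)
  D(11) = 147.8 × 11^0.523 = 147.8 × 3.505 = 518 μm
  Mass loss = 518 μm × 7.85 g/cm³ = 4066 g·m⁻²

D(11) = 4.07e+03 g·m⁻²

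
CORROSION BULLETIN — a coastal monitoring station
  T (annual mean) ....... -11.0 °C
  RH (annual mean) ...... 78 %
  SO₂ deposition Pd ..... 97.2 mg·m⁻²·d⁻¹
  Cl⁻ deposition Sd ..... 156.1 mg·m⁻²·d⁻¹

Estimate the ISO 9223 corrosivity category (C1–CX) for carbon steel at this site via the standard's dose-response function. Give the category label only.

carbon steel: T≤10 °C ⇒ hinge +0.150·(-11.0−10) = -3.1500
  Pd branch = 1.77·Pd^0.52·e^(0.02·RH+f) = 3.9 μm/a
  Cl⁻ term: 0.102·156.1^0.62·exp(0.033·78+0.04·-11.0) = 19.74
  r_corr = 3.9 + 19.74 = 23.64 μm/a
Category bounds: 1.3…25 μm/a bracket r_corr ⇒ C2

C2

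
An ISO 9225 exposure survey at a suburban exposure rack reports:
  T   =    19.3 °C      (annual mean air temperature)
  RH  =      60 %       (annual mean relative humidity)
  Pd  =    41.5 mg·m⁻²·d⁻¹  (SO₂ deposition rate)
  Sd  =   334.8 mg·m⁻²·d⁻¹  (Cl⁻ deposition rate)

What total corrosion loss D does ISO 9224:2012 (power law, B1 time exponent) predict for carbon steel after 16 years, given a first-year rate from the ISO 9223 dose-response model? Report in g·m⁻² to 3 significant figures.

carbon steel: temperature factor f = -0.054·(9.3) = -0.5022
  SO₂ term: 1.77·41.5^0.52·exp(0.02·60-0.5022) = 24.68
  Cl⁻ term: 0.102·334.8^0.62·exp(0.033·60+0.04·19.3) = 58.77
  sum: 24.68 + 58.77 → r_corr = 83.45 μm/a
ISO 9224: D(t) = r_corr · t^b with b = 0.523 (carbon steel, B1)
  D(16) = 83.45 × 16^0.523 = 83.45 × 4.263 = 355.8 μm
  Mass loss = 355.8 μm × 7.85 g/cm³ = 2793 g·m⁻²

D(16) = 2.79e+03 g·m⁻²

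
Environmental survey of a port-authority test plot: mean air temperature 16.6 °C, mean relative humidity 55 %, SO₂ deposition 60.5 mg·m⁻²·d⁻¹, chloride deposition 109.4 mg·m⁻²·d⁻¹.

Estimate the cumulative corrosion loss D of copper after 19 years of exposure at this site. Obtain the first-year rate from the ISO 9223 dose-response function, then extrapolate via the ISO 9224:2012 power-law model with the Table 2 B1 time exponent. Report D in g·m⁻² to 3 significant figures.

D(19) = 52.9 g·m⁻²

copper: f(T) = -0.080·(T−10) [T>10 °C] = -0.5280
  Pd branch = 0.0053·Pd^0.26·e^(0.059·RH+f) = 0.2331 μm/a
  Sd branch = 0.01025·Sd^0.27·e^(0.036·RH+0.049·T) = 0.5949 μm/a
  r_corr = 0.2331 + 0.5949 = 0.8279 μm/a
ISO 9224: D(t) = r_corr · t^b with b = 0.667 (copper, B1)
  D(19) = 0.8279 × 19^0.667 = 0.8279 × 7.127 = 5.901 μm
  Mass loss = 5.901 μm × 8.96 g/cm³ = 52.87 g·m⁻²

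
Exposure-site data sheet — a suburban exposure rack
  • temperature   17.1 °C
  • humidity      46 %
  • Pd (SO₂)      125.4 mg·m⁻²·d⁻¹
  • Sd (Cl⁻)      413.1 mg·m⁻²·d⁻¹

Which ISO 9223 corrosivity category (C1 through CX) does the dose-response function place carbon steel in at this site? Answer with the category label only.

C4

carbon steel: f(T) = -0.054·(T−10) [T>10 °C] = -0.3834
  Pd branch = 1.77·Pd^0.52·e^(0.02·RH+f) = 37.34 μm/a
  Sd branch = 0.102·Sd^0.62·e^(0.033·RH+0.04·T) = 38.63 μm/a
  sum: 37.34 + 38.63 → r_corr = 75.96 μm/a
ISO 9223 Table 2 (carbon steel): 50 < 76 ≤ 80 μm/a ⇒ C4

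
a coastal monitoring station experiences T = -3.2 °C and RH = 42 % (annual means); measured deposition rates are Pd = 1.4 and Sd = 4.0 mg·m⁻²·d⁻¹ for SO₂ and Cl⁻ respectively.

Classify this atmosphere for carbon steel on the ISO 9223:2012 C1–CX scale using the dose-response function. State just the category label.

carbon steel: temperature factor f = +0.150·(-13.2) = -1.9800
  SO₂ term: 1.77·1.4^0.52·exp(0.02·42-1.9800) = 0.6743
  Sd branch = 0.102·Sd^0.62·e^(0.033·RH+0.04·T) = 0.8477 μm/a
  sum: 0.6743 + 0.8477 → r_corr = 1.522 μm/a
Category bounds: 1.3…25 μm/a bracket r_corr ⇒ C2

C2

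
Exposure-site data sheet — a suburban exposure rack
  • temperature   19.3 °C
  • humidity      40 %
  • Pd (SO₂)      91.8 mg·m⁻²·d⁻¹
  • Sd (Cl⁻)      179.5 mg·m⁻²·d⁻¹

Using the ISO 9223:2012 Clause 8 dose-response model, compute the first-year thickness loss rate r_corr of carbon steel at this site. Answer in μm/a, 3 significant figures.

r_corr = 45.6 μm/a

carbon steel: temperature factor f = -0.054·(9.3) = -0.5022
  sulphur-dioxide contribution → 25 μm/a
  chloride contribution → 20.64 μm/a
  ⇒ r_corr(carbon steel) = 45.64 μm/a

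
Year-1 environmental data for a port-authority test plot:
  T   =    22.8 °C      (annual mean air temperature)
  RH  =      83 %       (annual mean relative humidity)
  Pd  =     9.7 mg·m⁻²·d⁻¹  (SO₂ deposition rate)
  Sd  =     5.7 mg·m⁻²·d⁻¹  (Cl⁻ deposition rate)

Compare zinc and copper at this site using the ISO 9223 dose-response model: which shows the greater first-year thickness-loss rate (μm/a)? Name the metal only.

copper

zinc: temperature factor f = -0.071·(12.8) = -0.9088
  sulphur-dioxide contribution → 0.643 μm/a
  chloride contribution → 0.6367 μm/a
  total first-year rate 1.28 μm/a
copper: f(T) = -0.080·(T−10) [T>10 °C] = -1.0240
  sulphur-dioxide contribution → 0.4601 μm/a
  chloride contribution → 0.9947 μm/a
  ⇒ r_corr(copper) = 1.455 μm/a
Ordering by μm/a: copper (1.45) > zinc (1.28)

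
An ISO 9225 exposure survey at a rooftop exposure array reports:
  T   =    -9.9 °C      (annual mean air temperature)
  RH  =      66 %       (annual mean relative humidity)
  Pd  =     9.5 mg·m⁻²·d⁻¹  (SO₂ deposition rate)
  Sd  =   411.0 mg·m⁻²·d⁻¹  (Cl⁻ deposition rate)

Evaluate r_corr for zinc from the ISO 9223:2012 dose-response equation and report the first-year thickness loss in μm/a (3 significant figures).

zinc: temperature factor f = +0.038·(-19.9) = -0.7562
  Pd branch = 0.0129·Pd^0.44·e^(0.046·RH+f) = 0.3395 μm/a
  Sd branch = 0.0175·Sd^0.57·e^(0.008·RH+0.085·T) = 0.3952 μm/a
  r_corr = 0.3395 + 0.3952 = 0.7347 μm/a

r_corr = 0.735 μm/a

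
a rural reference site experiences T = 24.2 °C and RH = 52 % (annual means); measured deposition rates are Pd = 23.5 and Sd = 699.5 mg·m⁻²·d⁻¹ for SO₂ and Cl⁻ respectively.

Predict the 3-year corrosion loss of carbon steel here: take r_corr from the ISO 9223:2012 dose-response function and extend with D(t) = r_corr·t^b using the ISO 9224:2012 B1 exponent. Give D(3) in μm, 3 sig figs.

D(3) = 175 μm

carbon steel: f(T) = -0.054·(T−10) [T>10 °C] = -0.7668
  Pd branch = 1.77·Pd^0.52·e^(0.02·RH+f) = 12.01 μm/a
  Cl⁻ term: 0.102·699.5^0.62·exp(0.033·52+0.04·24.2) = 86.7
  r_corr = 12.01 + 86.7 = 98.71 μm/a
Long-term exponent b (ISO 9224 Table 2, B1) = 0.523
  D(3) = 98.71 × 3^0.523 = 98.71 × 1.776 = 175.3 μm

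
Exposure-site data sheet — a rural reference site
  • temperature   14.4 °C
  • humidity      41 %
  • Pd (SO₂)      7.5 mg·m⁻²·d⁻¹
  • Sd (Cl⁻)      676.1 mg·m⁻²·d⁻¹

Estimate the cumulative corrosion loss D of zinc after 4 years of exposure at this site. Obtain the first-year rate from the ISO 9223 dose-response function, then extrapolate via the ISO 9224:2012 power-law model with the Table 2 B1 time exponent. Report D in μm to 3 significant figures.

zinc: temperature factor f = -0.071·(4.4) = -0.3124
  Pd branch = 0.0129·Pd^0.44·e^(0.046·RH+f) = 0.151 μm/a
  Cl⁻ term: 0.0175·676.1^0.57·exp(0.008·41+0.085·14.4) = 3.39
  sum: 0.151 + 3.39 → r_corr = 3.541 μm/a
Power-law: D(4) = r_corr · 4^0.813
  D(4) = 3.541 × 4^0.813 = 3.541 × 3.087 = 10.93 μm

D(4) = 10.9 μm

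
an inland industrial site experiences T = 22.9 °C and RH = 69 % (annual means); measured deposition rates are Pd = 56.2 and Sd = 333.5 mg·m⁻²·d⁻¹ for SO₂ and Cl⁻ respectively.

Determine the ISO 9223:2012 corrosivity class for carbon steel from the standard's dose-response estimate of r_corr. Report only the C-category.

carbon steel: temperature factor f = -0.054·(12.9) = -0.6966
  sulphur-dioxide contribution → 28.49 μm/a
  chloride contribution → 91.12 μm/a
  ⇒ r_corr(carbon steel) = 119.6 μm/a
Category bounds: 80…200 μm/a bracket r_corr ⇒ C5

C5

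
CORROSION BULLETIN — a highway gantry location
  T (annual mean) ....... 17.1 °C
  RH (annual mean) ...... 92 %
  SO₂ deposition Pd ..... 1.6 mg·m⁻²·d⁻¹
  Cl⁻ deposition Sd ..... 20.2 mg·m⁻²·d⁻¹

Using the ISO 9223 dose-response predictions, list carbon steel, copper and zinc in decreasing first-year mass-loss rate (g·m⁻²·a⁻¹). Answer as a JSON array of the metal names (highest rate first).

["carbon steel", "copper", "zinc"]

carbon steel: f(T) = -0.054·(T−10) [T>10 °C] = -0.3834
  SO₂ term: 1.77·1.6^0.52·exp(0.02·92-0.3834) = 9.699
  Cl⁻ term: 0.102·20.2^0.62·exp(0.033·92+0.04·17.1) = 27.13
  sum: 9.699 + 27.13 → r_corr = 36.83 μm/a
  mass loss = 36.83 μm/a × 7.85 g/cm³ = 289.1 g·m⁻²·a⁻¹
copper: f(T) = -0.080·(T−10) [T>10 °C] = -0.5680
  Pd branch = 0.0053·Pd^0.26·e^(0.059·RH+f) = 0.7727 μm/a
  Cl⁻ term: 0.01025·20.2^0.27·exp(0.036·92+0.049·17.1) = 1.464
  r_corr = 0.7727 + 1.464 = 2.236 μm/a
  mass loss = 2.236 μm/a × 8.96 g/cm³ = 20.04 g·m⁻²·a⁻¹
zinc: f(T) = -0.071·(T−10) [T>10 °C] = -0.5041
  Pd branch = 0.0129·Pd^0.44·e^(0.046·RH+f) = 0.6598 μm/a
  Cl⁻ term: 0.0175·20.2^0.57·exp(0.008·92+0.085·17.1) = 0.8669
  sum: 0.6598 + 0.8669 → r_corr = 1.527 μm/a
  mass loss = 1.527 μm/a × 7.14 g/cm³ = 10.9 g·m⁻²·a⁻¹
Ordering by g·m⁻²·a⁻¹: carbon steel (289) > copper (20) > zinc (10.9)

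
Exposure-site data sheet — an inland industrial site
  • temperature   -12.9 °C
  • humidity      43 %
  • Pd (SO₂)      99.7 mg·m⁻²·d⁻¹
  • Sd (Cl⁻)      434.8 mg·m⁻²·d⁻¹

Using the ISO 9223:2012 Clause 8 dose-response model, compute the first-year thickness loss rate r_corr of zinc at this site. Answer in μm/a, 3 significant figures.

r_corr = 0.559 μm/a

zinc: f(T) = +0.038·(T−10) [T≤10 °C] = -0.8702
  SO₂ term: 0.0129·99.7^0.44·exp(0.046·43-0.8702) = 0.2959
  Sd branch = 0.0175·Sd^0.57·e^(0.008·RH+0.085·T) = 0.2631 μm/a
  r_corr = 0.2959 + 0.2631 = 0.5589 μm/a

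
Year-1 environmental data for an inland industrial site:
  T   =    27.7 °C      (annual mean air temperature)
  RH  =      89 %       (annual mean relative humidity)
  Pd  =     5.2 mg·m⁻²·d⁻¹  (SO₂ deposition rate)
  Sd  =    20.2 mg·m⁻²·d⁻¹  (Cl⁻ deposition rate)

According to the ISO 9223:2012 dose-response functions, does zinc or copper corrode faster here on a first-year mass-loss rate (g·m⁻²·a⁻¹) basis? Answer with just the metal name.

zinc: f(T) = -0.071·(T−10) [T>10 °C] = -1.2567
  sulphur-dioxide contribution → 0.4548 μm/a
  chloride contribution → 2.084 μm/a
  total first-year rate 2.539 μm/a
  mass loss = 2.539 μm/a × 7.14 g/cm³ = 18.13 g·m⁻²·a⁻¹
copper: T>10 °C ⇒ hinge -0.080·(27.7−10) = -1.4160
  sulphur-dioxide contribution → 0.3767 μm/a
  chloride contribution → 2.209 μm/a
  total first-year rate 2.585 μm/a
  mass loss = 2.585 μm/a × 8.96 g/cm³ = 23.16 g·m⁻²·a⁻¹
Ordering by g·m⁻²·a⁻¹: copper (23.2) > zinc (18.1)

copper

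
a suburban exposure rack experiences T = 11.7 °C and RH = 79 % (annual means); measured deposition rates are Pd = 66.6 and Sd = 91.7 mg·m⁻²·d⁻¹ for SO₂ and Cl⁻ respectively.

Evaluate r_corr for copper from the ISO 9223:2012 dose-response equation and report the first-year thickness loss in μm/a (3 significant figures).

r_corr = 2.52 μm/a

copper: temperature factor f = -0.080·(1.7) = -0.1360
  sulphur-dioxide contribution → 1.457 μm/a
  chloride contribution → 1.058 μm/a
  total first-year rate 2.516 μm/a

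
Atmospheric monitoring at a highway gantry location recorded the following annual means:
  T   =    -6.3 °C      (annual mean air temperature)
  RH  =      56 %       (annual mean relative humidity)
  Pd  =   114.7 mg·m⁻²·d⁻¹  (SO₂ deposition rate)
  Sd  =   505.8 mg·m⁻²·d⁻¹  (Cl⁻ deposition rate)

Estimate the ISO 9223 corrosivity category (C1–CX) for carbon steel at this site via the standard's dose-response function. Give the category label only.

C3

carbon steel: f(T) = +0.150·(T−10) [T≤10 °C] = -2.4450
  sulphur-dioxide contribution → 5.54 μm/a
  chloride contribution → 23.89 μm/a
  ⇒ r_corr(carbon steel) = 29.43 μm/a
Category bounds: 25…50 μm/a bracket r_corr ⇒ C3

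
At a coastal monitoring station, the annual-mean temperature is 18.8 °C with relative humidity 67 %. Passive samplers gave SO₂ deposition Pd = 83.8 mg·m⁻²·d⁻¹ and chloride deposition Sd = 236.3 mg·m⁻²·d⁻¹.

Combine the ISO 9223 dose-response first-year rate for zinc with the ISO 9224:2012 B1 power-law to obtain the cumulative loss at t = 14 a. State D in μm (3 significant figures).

zinc: temperature factor f = -0.071·(8.8) = -0.6248
  Pd branch = 0.0129·Pd^0.44·e^(0.046·RH+f) = 1.057 μm/a
  Cl⁻ term: 0.0175·236.3^0.57·exp(0.008·67+0.085·18.8) = 3.332
  r_corr = 1.057 + 3.332 = 4.389 μm/a
Long-term exponent b (ISO 9224 Table 2, B1) = 0.813
  D(14) = 4.389 × 14^0.813 = 4.389 × 8.547 = 37.51 μm

D(14) = 37.5 μm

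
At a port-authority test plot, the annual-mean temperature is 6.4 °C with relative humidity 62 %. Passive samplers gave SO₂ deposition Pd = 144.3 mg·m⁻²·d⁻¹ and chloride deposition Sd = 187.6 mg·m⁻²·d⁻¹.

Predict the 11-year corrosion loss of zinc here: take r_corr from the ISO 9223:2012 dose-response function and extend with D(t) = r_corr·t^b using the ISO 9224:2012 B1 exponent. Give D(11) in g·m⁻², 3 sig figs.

D(11) = 136 g·m⁻²

zinc: T≤10 °C ⇒ hinge +0.038·(6.4−10) = -0.1368
  sulphur-dioxide contribution → 1.737 μm/a
  chloride contribution → 0.9782 μm/a
  ⇒ r_corr(zinc) = 2.715 μm/a
Power-law: D(11) = r_corr · 11^0.813
  D(11) = 2.715 × 11^0.813 = 2.715 × 7.025 = 19.08 μm
  Mass loss = 19.08 μm × 7.14 g/cm³ = 136.2 g·m⁻²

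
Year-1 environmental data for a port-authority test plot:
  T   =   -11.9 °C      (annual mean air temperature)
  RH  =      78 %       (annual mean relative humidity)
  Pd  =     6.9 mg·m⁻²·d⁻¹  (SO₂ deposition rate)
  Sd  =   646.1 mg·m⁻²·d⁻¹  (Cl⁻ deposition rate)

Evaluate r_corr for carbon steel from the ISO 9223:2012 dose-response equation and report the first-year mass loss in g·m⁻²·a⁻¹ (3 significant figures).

carbon steel: T≤10 °C ⇒ hinge +0.150·(-11.9−10) = -3.2850
  Pd branch = 1.77·Pd^0.52·e^(0.02·RH+f) = 0.861 μm/a
  Sd branch = 0.102·Sd^0.62·e^(0.033·RH+0.04·T) = 45.93 μm/a
  sum: 0.861 + 45.93 → r_corr = 46.8 μm/a
Convert to mass loss: 46.8 μm/a × 7.85 g/cm³ = 367.3 g·m⁻²·a⁻¹

r_corr = 367 g·m⁻²·a⁻¹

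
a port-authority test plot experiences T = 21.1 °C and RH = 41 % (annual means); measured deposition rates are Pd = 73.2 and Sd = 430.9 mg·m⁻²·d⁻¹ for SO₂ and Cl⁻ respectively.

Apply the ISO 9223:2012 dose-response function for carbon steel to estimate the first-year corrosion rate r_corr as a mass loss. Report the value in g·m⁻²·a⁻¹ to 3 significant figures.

r_corr = 471 g·m⁻²·a⁻¹

carbon steel: f(T) = -0.054·(T−10) [T>10 °C] = -0.5994
  sulphur-dioxide contribution → 20.57 μm/a
  chloride contribution → 39.45 μm/a
  ⇒ r_corr(carbon steel) = 60.03 μm/a
Convert to mass loss: 60.03 μm/a × 7.85 g/cm³ = 471.2 g·m⁻²·a⁻¹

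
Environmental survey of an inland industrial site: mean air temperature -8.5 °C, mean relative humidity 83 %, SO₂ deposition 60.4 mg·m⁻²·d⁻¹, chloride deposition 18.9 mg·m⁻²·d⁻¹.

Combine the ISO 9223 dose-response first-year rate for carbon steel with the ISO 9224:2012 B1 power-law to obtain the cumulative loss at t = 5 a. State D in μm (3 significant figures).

carbon steel: T≤10 °C ⇒ hinge +0.150·(-8.5−10) = -2.7750
  SO₂ term: 1.77·60.4^0.52·exp(0.02·83-2.7750) = 4.896
  Sd branch = 0.102·Sd^0.62·e^(0.033·RH+0.04·T) = 6.948 μm/a
  r_corr = 4.896 + 6.948 = 11.84 μm/a
Long-term exponent b (ISO 9224 Table 2, B1) = 0.523
  D(5) = 11.84 × 5^0.523 = 11.84 × 2.32 = 27.48 μm

D(5) = 27.5 μm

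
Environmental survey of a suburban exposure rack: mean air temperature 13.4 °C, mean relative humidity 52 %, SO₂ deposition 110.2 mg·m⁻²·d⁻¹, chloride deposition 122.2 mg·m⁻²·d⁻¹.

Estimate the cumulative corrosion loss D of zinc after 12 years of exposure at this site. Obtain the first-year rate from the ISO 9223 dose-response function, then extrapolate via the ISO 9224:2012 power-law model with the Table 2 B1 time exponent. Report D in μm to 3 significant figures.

D(12) = 16.3 μm

zinc: temperature factor f = -0.071·(3.4) = -0.2414
  sulphur-dioxide contribution → 0.8773 μm/a
  chloride contribution → 1.282 μm/a
  total first-year rate 2.16 μm/a
Power-law: D(12) = r_corr · 12^0.813
  D(12) = 2.16 × 12^0.813 = 2.16 × 7.54 = 16.28 μm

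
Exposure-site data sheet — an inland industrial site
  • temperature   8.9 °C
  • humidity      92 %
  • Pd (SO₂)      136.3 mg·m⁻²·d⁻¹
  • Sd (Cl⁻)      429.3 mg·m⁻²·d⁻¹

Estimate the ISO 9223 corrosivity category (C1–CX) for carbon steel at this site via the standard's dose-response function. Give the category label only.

CX

carbon steel: temperature factor f = +0.150·(-1.1) = -0.1650
  Pd branch = 1.77·Pd^0.52·e^(0.02·RH+f) = 121.7 μm/a
  Cl⁻ term: 0.102·429.3^0.62·exp(0.033·92+0.04·8.9) = 130
  r_corr = 121.7 + 130 = 251.7 μm/a
252 μm/a falls in (200, 700] for carbon steel → category CX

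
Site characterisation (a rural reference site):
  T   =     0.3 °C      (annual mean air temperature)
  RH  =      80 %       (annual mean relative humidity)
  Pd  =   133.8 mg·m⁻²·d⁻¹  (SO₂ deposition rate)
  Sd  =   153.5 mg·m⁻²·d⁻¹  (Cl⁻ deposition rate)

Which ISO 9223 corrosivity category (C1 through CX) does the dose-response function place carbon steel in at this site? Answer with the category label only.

carbon steel: f(T) = +0.150·(T−10) [T≤10 °C] = -1.4550
  Pd branch = 1.77·Pd^0.52·e^(0.02·RH+f) = 26.1 μm/a
  Cl⁻ term: 0.102·153.5^0.62·exp(0.033·80+0.04·0.3) = 32.79
  r_corr = 26.1 + 32.79 = 58.89 μm/a
Category bounds: 50…80 μm/a bracket r_corr ⇒ C4

C4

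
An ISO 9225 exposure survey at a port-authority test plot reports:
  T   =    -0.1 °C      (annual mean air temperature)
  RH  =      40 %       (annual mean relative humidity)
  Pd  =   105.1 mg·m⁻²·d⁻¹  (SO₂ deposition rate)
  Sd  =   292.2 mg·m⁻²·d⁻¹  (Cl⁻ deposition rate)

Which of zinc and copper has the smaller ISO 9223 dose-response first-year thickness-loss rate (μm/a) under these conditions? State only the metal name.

copper

zinc: temperature factor f = +0.038·(-10.1) = -0.3838
  SO₂ term: 0.0129·105.1^0.44·exp(0.046·40-0.3838) = 0.4291
  Cl⁻ term: 0.0175·292.2^0.57·exp(0.008·40+0.085·-0.1) = 0.6078
  sum: 0.4291 + 0.6078 → r_corr = 1.037 μm/a
copper: f(T) = +0.126·(T−10) [T≤10 °C] = -1.2726
  Pd branch = 0.0053·Pd^0.26·e^(0.059·RH+f) = 0.05274 μm/a
  Sd branch = 0.01025·Sd^0.27·e^(0.036·RH+0.049·T) = 0.1994 μm/a
  sum: 0.05274 + 0.1994 → r_corr = 0.2521 μm/a
Ordering by μm/a: zinc (1.04) > copper (0.252)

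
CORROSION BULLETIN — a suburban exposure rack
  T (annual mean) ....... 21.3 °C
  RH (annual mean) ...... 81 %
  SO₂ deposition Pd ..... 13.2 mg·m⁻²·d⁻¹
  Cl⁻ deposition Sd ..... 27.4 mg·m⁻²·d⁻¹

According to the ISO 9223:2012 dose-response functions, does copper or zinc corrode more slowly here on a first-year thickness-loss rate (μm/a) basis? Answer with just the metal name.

copper

copper: f(T) = -0.080·(T−10) [T>10 °C] = -0.9040
  Pd branch = 0.0053·Pd^0.26·e^(0.059·RH+f) = 0.4995 μm/a
  Cl⁻ term: 0.01025·27.4^0.27·exp(0.036·81+0.049·21.3) = 1.314
  sum: 0.4995 + 1.314 → r_corr = 1.813 μm/a
zinc: T>10 °C ⇒ hinge -0.071·(21.3−10) = -0.8023
  Pd branch = 0.0129·Pd^0.44·e^(0.046·RH+f) = 0.7471 μm/a
  Sd branch = 0.0175·Sd^0.57·e^(0.008·RH+0.085·T) = 1.35 μm/a
  sum: 0.7471 + 1.35 → r_corr = 2.097 μm/a
Ordering by μm/a: zinc (2.1) > copper (1.81)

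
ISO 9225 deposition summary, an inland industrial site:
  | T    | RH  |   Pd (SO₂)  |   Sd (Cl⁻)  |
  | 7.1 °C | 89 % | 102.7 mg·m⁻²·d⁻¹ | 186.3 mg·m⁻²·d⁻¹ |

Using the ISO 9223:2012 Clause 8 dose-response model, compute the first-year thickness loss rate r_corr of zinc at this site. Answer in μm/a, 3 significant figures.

r_corr = 6.60 μm/a

zinc: temperature factor f = +0.038·(-2.9) = -0.1102
  Pd branch = 0.0129·Pd^0.44·e^(0.046·RH+f) = 5.319 μm/a
  Cl⁻ term: 0.0175·186.3^0.57·exp(0.008·89+0.085·7.1) = 1.283
  r_corr = 5.319 + 1.283 = 6.602 μm/a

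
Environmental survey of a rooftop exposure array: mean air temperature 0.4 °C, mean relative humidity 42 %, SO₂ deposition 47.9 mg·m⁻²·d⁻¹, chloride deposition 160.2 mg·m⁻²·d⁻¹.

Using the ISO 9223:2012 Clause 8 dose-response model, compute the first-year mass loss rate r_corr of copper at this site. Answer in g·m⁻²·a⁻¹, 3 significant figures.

r_corr = 2.13 g·m⁻²·a⁻¹

copper: temperature factor f = +0.126·(-9.6) = -1.2096
  SO₂ term: 0.0053·47.9^0.26·exp(0.059·42-1.2096) = 0.05153
  Sd branch = 0.01025·Sd^0.27·e^(0.036·RH+0.049·T) = 0.1867 μm/a
  r_corr = 0.05153 + 0.1867 = 0.2382 μm/a
Convert to mass loss: 0.2382 μm/a × 8.96 g/cm³ = 2.135 g·m⁻²·a⁻¹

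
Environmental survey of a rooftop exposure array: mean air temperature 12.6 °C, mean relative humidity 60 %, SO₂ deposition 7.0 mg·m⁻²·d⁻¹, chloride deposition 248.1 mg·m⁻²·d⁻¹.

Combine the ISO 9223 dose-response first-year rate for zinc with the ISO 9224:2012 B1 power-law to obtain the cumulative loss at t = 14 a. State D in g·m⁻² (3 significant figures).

zinc: f(T) = -0.071·(T−10) [T>10 °C] = -0.1846
  Pd branch = 0.0129·Pd^0.44·e^(0.046·RH+f) = 0.3989 μm/a
  Cl⁻ term: 0.0175·248.1^0.57·exp(0.008·60+0.085·12.6) = 1.912
  sum: 0.3989 + 1.912 → r_corr = 2.311 μm/a
Long-term exponent b (ISO 9224 Table 2, B1) = 0.813
  D(14) = 2.311 × 14^0.813 = 2.311 × 8.547 = 19.75 μm
  Mass loss = 19.75 μm × 7.14 g/cm³ = 141 g·m⁻²

D(14) = 141 g·m⁻²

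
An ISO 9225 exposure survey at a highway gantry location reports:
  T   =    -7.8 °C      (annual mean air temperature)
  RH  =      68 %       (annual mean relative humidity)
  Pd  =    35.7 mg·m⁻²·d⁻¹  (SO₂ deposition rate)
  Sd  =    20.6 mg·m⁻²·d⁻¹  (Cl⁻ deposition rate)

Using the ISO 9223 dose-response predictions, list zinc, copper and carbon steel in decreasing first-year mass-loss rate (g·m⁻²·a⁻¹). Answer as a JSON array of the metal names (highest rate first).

["carbon steel", "zinc", "copper"]

zinc: T≤10 °C ⇒ hinge +0.038·(-7.8−10) = -0.6764
  SO₂ term: 0.0129·35.7^0.44·exp(0.046·68-0.6764) = 0.7219
  Sd branch = 0.0175·Sd^0.57·e^(0.008·RH+0.085·T) = 0.08715 μm/a
  sum: 0.7219 + 0.08715 → r_corr = 0.8091 μm/a
  mass loss = 0.8091 μm/a × 7.14 g/cm³ = 5.777 g·m⁻²·a⁻¹
copper: f(T) = +0.126·(T−10) [T≤10 °C] = -2.2428
  Pd branch = 0.0053·Pd^0.26·e^(0.059·RH+f) = 0.07876 μm/a
  Cl⁻ term: 0.01025·20.6^0.27·exp(0.036·68+0.049·-7.8) = 0.1831
  r_corr = 0.07876 + 0.1831 = 0.2618 μm/a
  mass loss = 0.2618 μm/a × 8.96 g/cm³ = 2.346 g·m⁻²·a⁻¹
carbon steel: T≤10 °C ⇒ hinge +0.150·(-7.8−10) = -2.6700
  Pd branch = 1.77·Pd^0.52·e^(0.02·RH+f) = 3.065 μm/a
  Sd branch = 0.102·Sd^0.62·e^(0.033·RH+0.04·T) = 4.595 μm/a
  r_corr = 3.065 + 4.595 = 7.66 μm/a
  mass loss = 7.66 μm/a × 7.85 g/cm³ = 60.13 g·m⁻²·a⁻¹
Ordering by g·m⁻²·a⁻¹: carbon steel (60.1) > zinc (5.78) > copper (2.35)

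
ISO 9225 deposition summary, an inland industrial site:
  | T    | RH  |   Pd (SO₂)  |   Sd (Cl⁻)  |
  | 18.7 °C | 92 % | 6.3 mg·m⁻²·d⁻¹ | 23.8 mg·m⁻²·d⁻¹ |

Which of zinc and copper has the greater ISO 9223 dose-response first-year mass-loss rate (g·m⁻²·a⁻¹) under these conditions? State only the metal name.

zinc: T>10 °C ⇒ hinge -0.071·(18.7−10) = -0.6177
  sulphur-dioxide contribution → 1.076 μm/a
  chloride contribution → 1.091 μm/a
  ⇒ r_corr(zinc) = 2.167 μm/a
  mass loss = 2.167 μm/a × 7.14 g/cm³ = 15.47 g·m⁻²·a⁻¹
copper: temperature factor f = -0.080·(8.7) = -0.6960
  sulphur-dioxide contribution → 0.9709 μm/a
  chloride contribution → 1.655 μm/a
  total first-year rate 2.626 μm/a
  mass loss = 2.626 μm/a × 8.96 g/cm³ = 23.53 g·m⁻²·a⁻¹
Ordering by g·m⁻²·a⁻¹: copper (23.5) > zinc (15.5)

copper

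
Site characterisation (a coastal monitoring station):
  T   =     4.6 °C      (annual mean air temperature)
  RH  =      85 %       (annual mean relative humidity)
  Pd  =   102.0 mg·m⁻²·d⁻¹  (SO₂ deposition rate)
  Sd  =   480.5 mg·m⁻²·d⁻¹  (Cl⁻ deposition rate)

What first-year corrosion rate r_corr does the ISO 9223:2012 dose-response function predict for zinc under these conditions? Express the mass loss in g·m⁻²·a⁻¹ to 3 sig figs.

r_corr = 41.0 g·m⁻²·a⁻¹

zinc: f(T) = +0.038·(T−10) [T≤10 °C] = -0.2052
  Pd branch = 0.0129·Pd^0.44·e^(0.046·RH+f) = 4.012 μm/a
  Cl⁻ term: 0.0175·480.5^0.57·exp(0.008·85+0.085·4.6) = 1.725
  sum: 4.012 + 1.725 → r_corr = 5.737 μm/a
Convert to mass loss: 5.737 μm/a × 7.14 g/cm³ = 40.96 g·m⁻²·a⁻¹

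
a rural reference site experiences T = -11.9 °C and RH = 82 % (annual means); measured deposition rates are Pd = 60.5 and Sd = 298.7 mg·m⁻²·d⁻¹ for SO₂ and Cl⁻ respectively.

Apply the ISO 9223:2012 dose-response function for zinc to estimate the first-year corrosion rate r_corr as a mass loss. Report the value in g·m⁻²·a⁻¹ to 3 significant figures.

zinc: temperature factor f = +0.038·(-21.9) = -0.8322
  SO₂ term: 0.0129·60.5^0.44·exp(0.046·82-0.8322) = 1.484
  Cl⁻ term: 0.0175·298.7^0.57·exp(0.008·82+0.085·-11.9) = 0.3159
  r_corr = 1.484 + 0.3159 = 1.799 μm/a
Convert to mass loss: 1.799 μm/a × 7.14 g/cm³ = 12.85 g·m⁻²·a⁻¹

r_corr = 12.8 g·m⁻²·a⁻¹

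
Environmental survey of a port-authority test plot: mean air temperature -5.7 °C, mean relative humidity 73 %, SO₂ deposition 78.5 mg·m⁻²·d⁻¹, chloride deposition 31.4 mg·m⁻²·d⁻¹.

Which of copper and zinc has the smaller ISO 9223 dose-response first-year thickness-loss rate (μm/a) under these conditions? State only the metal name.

copper: T≤10 °C ⇒ hinge +0.126·(-5.7−10) = -1.9782
  Pd branch = 0.0053·Pd^0.26·e^(0.059·RH+f) = 0.1692 μm/a
  Sd branch = 0.01025·Sd^0.27·e^(0.036·RH+0.049·T) = 0.2722 μm/a
  sum: 0.1692 + 0.2722 → r_corr = 0.4414 μm/a
zinc: T≤10 °C ⇒ hinge +0.038·(-5.7−10) = -0.5966
  SO₂ term: 0.0129·78.5^0.44·exp(0.046·73-0.5966) = 1.392
  Sd branch = 0.0175·Sd^0.57·e^(0.008·RH+0.085·T) = 0.1379 μm/a
  sum: 1.392 + 0.1379 → r_corr = 1.53 μm/a
Ordering by μm/a: zinc (1.53) > copper (0.441)

copper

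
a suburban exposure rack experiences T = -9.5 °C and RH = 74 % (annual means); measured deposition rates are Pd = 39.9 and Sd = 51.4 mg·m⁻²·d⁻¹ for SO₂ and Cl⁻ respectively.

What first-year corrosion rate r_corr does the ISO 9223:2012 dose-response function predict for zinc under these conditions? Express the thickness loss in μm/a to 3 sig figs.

r_corr = 1.07 μm/a

zinc: T≤10 °C ⇒ hinge +0.038·(-9.5−10) = -0.7410
  sulphur-dioxide contribution → 0.9366 μm/a
  chloride contribution → 0.1333 μm/a
  total first-year rate 1.07 μm/a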